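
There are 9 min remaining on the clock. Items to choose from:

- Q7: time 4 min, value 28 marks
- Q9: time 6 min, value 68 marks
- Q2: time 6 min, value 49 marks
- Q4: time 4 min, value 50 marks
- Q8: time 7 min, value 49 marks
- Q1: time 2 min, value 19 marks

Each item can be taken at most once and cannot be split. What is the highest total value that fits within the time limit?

87 marks

Check high-value combinations within 9 min:
- Q9+Q1: time 6+2=8, value 68+19=87
- Q7+Q4: time 4+4=8, value 28+50=78
- Q4+Q1: time 4+2=6, value 50+19=69
- Q9: time 6, value 68
Best: 87 marks.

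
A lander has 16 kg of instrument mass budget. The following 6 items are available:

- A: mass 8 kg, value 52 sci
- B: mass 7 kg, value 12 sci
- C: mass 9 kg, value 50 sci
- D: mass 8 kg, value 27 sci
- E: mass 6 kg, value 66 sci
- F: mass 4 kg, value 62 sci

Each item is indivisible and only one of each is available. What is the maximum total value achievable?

Check high-value combinations within 16 kg:
- E+F: mass 6+4=10, value 66+62=128
- A+E: mass 8+6=14, value 52+66=118
- C+E: mass 9+6=15, value 50+66=116
- A+F: mass 8+4=12, value 52+62=114
Best: 128 sci.

128 sci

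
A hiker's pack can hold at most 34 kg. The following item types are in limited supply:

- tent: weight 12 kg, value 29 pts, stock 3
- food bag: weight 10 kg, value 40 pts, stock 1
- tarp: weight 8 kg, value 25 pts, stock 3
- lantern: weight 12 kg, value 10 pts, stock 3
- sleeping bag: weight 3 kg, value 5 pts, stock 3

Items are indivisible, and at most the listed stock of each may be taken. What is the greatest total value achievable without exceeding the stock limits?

115 pts

Best selections within weight 34 and stock limits:
- 1×food bag + 3×tarp: weight 34, value 115
- 1×food bag + 2×tarp + 2×sleeping bag: weight 32, value 100
- 1×tent + 1×food bag + 1×tarp + 1×sleeping bag: weight 33, value 99
Best: 115 pts.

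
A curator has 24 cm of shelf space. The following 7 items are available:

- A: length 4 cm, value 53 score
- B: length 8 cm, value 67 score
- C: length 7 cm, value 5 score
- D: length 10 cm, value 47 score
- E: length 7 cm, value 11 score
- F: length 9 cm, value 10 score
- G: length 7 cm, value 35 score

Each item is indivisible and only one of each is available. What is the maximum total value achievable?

167 score

Check high-value combinations within 24 cm:
- A+B+D: length 4+8+10=22, value 53+67+47=167
- A+B+G: length 4+8+7=19, value 53+67+35=155
- A+D+G: length 4+10+7=21, value 53+47+35=135
Best: 167 score.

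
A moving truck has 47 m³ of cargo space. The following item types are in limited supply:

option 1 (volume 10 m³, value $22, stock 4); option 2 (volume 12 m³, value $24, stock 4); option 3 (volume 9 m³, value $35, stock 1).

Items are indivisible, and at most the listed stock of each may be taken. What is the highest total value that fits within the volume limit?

Best selections within volume 47 and stock limits:
- 3×option 2 + 1×option 3: volume 45, value 107
- 1×option 1 + 2×option 2 + 1×option 3: volume 43, value 105
- 2×option 1 + 1×option 2 + 1×option 3: volume 41, value 103
Best: $107.

$107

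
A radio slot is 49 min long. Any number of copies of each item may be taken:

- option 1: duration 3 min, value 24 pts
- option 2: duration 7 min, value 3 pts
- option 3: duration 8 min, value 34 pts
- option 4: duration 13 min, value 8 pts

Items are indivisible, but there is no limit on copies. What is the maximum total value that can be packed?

Best value-per-unit is option 1 at 24/3, and filling with it alone uses duration 16×3=48. No mix of the others beats 16×24 = 384.

384 pts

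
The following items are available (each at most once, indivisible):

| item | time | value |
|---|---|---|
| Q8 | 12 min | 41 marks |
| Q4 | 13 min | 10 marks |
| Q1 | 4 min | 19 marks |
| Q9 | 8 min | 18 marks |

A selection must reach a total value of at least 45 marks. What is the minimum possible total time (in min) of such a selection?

Subsets with value ≥ 45, sorted by total time:
- Q8+Q1: time 16, value 60
- Q8+Q9: time 20, value 59
- Q8+Q1+Q9: time 24, value 78
- Q8+Q4: time 25, value 51
Minimum time: 16 min.

16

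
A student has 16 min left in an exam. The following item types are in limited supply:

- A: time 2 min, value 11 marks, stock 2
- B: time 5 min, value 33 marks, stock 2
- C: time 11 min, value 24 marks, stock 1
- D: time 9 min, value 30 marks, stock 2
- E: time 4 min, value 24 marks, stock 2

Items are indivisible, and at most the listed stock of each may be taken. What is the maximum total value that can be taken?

Best selections within time 16 and stock limits:
- 1×A + 2×B + 1×E: time 16, value 101
- 1×A + 1×B + 2×E: time 15, value 92
Best: 101 marks.

101 marks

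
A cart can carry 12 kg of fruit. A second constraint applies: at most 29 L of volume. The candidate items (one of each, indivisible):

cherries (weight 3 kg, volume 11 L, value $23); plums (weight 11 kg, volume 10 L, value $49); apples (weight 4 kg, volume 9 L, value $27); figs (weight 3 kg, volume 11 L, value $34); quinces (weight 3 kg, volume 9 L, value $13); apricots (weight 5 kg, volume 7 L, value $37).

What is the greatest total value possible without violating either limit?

Feasible sets respecting both limits:
- apples+figs+apricots: weight 12, volume 27, value 98
- cherries+figs+apricots: weight 11, volume 29, value 94
- cherries+apples+apricots: weight 12, volume 27, value 87
Best: $98.

$98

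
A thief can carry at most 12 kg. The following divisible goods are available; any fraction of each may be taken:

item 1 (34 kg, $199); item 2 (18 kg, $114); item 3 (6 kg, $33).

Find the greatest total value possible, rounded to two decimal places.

76.00

Take in order of value per unit:
- item 2 (114/18 per unit): 12 of 18 → value 12×114/18 = 76.0000, running total 76.00
Total 76.00.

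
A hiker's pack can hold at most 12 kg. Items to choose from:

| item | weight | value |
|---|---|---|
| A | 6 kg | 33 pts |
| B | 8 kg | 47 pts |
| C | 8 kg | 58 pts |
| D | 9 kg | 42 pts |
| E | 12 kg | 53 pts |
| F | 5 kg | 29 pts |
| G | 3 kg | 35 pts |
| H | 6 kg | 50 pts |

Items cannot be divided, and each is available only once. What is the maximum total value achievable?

93 pts

Check high-value combinations within 12 kg:
- C+G: weight 8+3=11, value 58+35=93
- G+H: weight 3+6=9, value 35+50=85
- A+H: weight 6+6=12, value 33+50=83
- B+G: weight 8+3=11, value 47+35=82
Best: 93 pts.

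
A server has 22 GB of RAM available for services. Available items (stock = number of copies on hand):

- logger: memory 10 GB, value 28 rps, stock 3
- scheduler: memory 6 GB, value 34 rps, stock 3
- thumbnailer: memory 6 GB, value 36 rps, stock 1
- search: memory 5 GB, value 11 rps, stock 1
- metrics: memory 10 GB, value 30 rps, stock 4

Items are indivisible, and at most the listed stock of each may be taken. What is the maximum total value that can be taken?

104 rps

Top feasible selections:
- 2×scheduler + 1×thumbnailer: memory 18, value 104
- 3×scheduler: memory 18, value 102
Best: 104 rps.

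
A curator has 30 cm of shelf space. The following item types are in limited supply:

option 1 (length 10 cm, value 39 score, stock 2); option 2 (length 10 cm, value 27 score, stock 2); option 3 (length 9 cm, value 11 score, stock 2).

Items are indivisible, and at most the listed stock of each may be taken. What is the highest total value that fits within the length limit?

105 score

Best selections within length 30 and stock limits:
- 2×option 1 + 1×option 2: length 30, value 105
- 1×option 1 + 2×option 2: length 30, value 93
Best: 105 score.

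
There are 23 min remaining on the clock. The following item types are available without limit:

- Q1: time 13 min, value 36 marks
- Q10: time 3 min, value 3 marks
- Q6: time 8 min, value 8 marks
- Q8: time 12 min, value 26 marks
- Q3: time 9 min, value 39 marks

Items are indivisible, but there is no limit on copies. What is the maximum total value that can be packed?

81 marks

Best value-per-unit is Q3 at 39/9; filling with it alone gives 2×39 = 78.
Optimal mix: 1×Q10 + 2×Q3 → time 21, value 81.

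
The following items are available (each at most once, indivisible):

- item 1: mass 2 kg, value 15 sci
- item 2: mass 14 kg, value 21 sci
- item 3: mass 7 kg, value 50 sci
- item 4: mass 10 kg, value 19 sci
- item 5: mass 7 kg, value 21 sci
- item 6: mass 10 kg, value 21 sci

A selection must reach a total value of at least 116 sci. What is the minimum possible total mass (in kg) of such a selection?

Subsets with value ≥ 116, sorted by total mass:
- item 1+item 3+item 4+item 5+item 6: mass 36, value 126
- item 1+item 2+item 3+item 5+item 6: mass 40, value 128
- item 1+item 2+item 3+item 4+item 5: mass 40, value 126
Minimum mass: 36 kg.

36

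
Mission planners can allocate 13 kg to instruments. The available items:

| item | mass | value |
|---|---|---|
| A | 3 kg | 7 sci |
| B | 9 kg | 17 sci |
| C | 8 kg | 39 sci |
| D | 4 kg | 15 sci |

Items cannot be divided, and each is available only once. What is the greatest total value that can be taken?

Check high-value combinations within 13 kg:
- C+D: mass 8+4=12, value 39+15=54
- A+C: mass 3+8=11, value 7+39=46
- C: mass 8, value 39
Best: 54 sci.

54 sci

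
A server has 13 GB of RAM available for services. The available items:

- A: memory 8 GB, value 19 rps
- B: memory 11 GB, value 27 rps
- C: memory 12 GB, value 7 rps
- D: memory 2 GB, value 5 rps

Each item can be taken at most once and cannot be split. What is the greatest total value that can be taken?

32 rps

Check high-value combinations within 13 GB:
- B+D: memory 11+2=13, value 27+5=32
- B: memory 11, value 27
- A+D: memory 8+2=10, value 19+5=24
- A: memory 8, value 19
Best: 32 rps.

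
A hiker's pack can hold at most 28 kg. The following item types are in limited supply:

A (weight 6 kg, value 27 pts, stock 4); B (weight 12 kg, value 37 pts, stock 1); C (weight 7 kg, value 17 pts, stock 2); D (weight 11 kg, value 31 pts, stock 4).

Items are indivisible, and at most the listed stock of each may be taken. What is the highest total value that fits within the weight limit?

Top feasible selections:
- 4×A: weight 24, value 108
- 3×A + 1×C: weight 25, value 98
- 2×A + 1×B: weight 24, value 91
- 1×A + 2×D: weight 28, value 89
Best: 108 pts.

108 pts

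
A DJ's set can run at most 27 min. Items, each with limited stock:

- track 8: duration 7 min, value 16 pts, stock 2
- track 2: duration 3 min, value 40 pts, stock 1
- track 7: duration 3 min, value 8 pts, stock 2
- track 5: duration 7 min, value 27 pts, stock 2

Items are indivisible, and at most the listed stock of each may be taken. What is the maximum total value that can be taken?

Top feasible selections:
- 1×track 8 + 1×track 2 + 1×track 7 + 2×track 5: duration 27, value 118
- 1×track 2 + 2×track 7 + 2×track 5: duration 23, value 110
- 1×track 8 + 1×track 2 + 2×track 5: duration 24, value 110
Best: 118 pts.

118 pts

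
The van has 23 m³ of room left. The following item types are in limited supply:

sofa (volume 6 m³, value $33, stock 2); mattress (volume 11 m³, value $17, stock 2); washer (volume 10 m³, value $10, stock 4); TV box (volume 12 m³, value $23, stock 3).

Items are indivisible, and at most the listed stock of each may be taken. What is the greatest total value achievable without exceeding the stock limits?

$83

Top feasible selections:
- 2×sofa + 1×mattress: volume 23, value 83
- 2×sofa + 1×washer: volume 22, value 76
- 2×sofa: volume 12, value 66
Best: $83.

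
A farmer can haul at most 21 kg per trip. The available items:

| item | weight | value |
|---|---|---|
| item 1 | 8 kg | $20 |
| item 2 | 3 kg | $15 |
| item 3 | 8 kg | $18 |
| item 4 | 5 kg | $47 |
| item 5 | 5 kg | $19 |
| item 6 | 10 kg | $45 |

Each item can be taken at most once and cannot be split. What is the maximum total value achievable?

$111

This is a 0/1 knapsack; check combinations near the capacity.
- item 4+item 5+item 6: weight 5+5+10=20, value 47+19+45=111
- item 2+item 4+item 6: weight 3+5+10=18, value 15+47+45=107
- item 1+item 2+item 4+item 5: weight 8+3+5+5=21, value 20+15+47+19=101
- item 2+item 3+item 4+item 5: weight 3+8+5+5=21, value 15+18+47+19=99
- item 4+item 6: weight 5+10=15, value 47+45=92
Best: $111.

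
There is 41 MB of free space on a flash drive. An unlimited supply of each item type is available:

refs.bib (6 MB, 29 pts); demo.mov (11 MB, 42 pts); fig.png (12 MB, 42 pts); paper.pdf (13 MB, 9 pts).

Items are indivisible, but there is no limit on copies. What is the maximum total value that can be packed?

187 pts

Best value-per-unit is refs.bib at 29/6; filling with it alone gives 6×29 = 174.
Optimal mix: 5×refs.bib + 1×demo.mov → size 41, value 187.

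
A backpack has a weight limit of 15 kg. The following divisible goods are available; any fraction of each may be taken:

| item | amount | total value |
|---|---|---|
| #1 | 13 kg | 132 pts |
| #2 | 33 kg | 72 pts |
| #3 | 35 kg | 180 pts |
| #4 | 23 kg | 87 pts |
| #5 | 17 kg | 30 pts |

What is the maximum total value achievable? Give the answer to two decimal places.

142.29

Take in order of value per unit:
- #1 (132/13 per unit): all 13 → value 132, running total 132.00
- #3 (180/35 per unit): 2 of 35 → value 2×180/35 = 10.2857, running total 142.29
Total 142.29.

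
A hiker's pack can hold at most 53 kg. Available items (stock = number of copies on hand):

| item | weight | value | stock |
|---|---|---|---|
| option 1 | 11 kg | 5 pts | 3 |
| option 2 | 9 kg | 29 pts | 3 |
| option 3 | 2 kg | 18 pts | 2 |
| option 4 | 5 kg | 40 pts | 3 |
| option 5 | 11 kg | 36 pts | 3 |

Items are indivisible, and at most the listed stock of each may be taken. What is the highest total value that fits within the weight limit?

Best selections within weight 53 and stock limits:
- 2×option 3 + 3×option 4 + 3×option 5: weight 52, value 264
- 1×option 2 + 2×option 3 + 3×option 4 + 2×option 5: weight 50, value 257
- 2×option 2 + 2×option 3 + 3×option 4 + 1×option 5: weight 48, value 250
- 1×option 3 + 3×option 4 + 3×option 5: weight 50, value 246
Best: 264 pts.

264 pts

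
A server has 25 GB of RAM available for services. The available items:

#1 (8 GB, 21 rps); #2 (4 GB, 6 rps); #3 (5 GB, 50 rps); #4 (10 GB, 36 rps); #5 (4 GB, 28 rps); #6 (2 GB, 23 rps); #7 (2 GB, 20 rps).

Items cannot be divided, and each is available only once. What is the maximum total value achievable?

157 rps

Check high-value combinations within 25 GB:
- #3+#4+#5+#6+#7: memory 5+10+4+2+2=23, value 50+36+28+23+20=157
- #1+#2+#3+#5+#6+#7: memory 8+4+5+4+2+2=25, value 21+6+50+28+23+20=148
- #2+#3+#4+#5+#6: memory 4+5+10+4+2=25, value 6+50+36+28+23=143
- #1+#3+#5+#6+#7: memory 8+5+4+2+2=21, value 21+50+28+23+20=142
Best: 157 rps.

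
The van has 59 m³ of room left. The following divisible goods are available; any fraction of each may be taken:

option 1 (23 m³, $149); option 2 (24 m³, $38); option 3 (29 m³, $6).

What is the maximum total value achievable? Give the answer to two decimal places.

189.48

Take in order of value per unit:
- option 1 (149/23 per unit): all 23 → value 149, running total 149.00
- option 2 (38/24 per unit): all 24 → value 38, running total 187.00
- option 3 (6/29 per unit): 12 of 29 → value 12×6/29 = 2.4828, running total 189.48
Total 189.48.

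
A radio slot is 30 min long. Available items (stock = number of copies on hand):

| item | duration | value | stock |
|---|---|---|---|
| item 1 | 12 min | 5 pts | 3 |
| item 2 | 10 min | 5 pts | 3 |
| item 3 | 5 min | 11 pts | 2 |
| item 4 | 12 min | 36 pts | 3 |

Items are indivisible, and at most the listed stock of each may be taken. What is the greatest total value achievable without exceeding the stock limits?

Best selections within duration 30 and stock limits:
- 1×item 3 + 2×item 4: duration 29, value 83
- 2×item 4: duration 24, value 72
- 2×item 3 + 1×item 4: duration 22, value 58
- 1×item 2 + 1×item 3 + 1×item 4: duration 27, value 52
Best: 83 pts.

83 pts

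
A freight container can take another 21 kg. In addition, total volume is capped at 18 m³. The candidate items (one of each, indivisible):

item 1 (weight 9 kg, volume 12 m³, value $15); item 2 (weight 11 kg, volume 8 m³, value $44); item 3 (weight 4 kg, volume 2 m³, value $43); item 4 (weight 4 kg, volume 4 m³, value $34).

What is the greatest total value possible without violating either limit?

Feasible sets respecting both limits:
- item 2+item 3+item 4: weight 19, volume 14, value 121
- item 1+item 3+item 4: weight 17, volume 18, value 92
- item 2+item 3: weight 15, volume 10, value 87
Best: $121.

$121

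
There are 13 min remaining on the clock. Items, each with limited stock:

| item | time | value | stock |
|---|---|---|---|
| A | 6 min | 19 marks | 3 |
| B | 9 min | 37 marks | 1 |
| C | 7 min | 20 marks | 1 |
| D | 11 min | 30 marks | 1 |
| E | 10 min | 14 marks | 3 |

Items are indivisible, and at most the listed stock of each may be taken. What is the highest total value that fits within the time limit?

39 marks

Best selections within time 13 and stock limits:
- 1×A + 1×C: time 13, value 39
- 2×A: time 12, value 38
- 1×B: time 9, value 37
- 1×D: time 11, value 30
Best: 39 marks.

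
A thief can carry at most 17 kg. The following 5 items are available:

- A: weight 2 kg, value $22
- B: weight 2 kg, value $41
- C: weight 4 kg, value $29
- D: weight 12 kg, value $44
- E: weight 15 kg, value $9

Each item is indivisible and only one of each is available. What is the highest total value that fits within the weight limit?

$107

Check high-value combinations within 17 kg:
- A+B+D: weight 2+2+12=16, value 22+41+44=107
- A+B+C: weight 2+2+4=8, value 22+41+29=92
- B+D: weight 2+12=14, value 41+44=85
- C+D: weight 4+12=16, value 29+44=73
Best: $107.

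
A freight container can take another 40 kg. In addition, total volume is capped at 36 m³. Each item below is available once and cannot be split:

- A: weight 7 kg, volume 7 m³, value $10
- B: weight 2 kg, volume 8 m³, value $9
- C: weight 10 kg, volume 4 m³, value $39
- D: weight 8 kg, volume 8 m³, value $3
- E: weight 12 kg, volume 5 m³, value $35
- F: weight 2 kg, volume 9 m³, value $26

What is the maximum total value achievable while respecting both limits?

Feasible sets respecting both limits:
- A+B+C+E+F: weight 33, volume 33, value 119
- A+C+D+E+F: weight 39, volume 33, value 113
- B+C+D+E+F: weight 34, volume 34, value 112
Best: $119.

$119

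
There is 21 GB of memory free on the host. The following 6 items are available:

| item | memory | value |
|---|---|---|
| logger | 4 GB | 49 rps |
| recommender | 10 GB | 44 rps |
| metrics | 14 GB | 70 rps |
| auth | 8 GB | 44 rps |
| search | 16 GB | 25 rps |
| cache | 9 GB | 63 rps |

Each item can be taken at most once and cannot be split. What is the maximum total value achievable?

156 rps

This is a 0/1 knapsack; check combinations near the capacity.
- logger+auth+cache: memory 4+8+9=21, value 49+44+63=156
- logger+metrics: memory 4+14=18, value 49+70=119
- logger+cache: memory 4+9=13, value 49+63=112
Best: 156 rps.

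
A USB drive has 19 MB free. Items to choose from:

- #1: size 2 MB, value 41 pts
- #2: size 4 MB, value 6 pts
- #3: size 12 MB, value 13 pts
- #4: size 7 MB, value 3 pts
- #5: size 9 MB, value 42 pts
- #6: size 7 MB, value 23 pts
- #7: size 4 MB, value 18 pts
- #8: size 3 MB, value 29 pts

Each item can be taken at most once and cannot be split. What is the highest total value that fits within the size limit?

130 pts

Check high-value combinations within 19 MB:
- #1+#5+#7+#8: size 2+9+4+3=18, value 41+42+18+29=130
- #1+#2+#5+#8: size 2+4+9+3=18, value 41+6+42+29=118
- #1+#5+#8: size 2+9+3=14, value 41+42+29=112
- #1+#6+#7+#8: size 2+7+4+3=16, value 41+23+18+29=111
Best: 130 pts.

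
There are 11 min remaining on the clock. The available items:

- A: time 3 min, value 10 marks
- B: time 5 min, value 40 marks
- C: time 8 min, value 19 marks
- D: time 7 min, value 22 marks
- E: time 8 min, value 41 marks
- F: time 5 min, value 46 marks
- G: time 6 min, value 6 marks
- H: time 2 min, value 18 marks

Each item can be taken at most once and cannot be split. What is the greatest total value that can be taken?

86 marks

Check high-value combinations within 11 min:
- B+F: time 5+5=10, value 40+46=86
- A+F+H: time 3+5+2=10, value 10+46+18=74
- A+B+H: time 3+5+2=10, value 10+40+18=68
Best: 86 marks.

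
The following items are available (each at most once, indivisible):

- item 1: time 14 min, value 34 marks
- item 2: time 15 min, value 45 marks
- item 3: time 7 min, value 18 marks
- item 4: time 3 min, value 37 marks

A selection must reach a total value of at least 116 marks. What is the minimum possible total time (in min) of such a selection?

32

Subsets with value ≥ 116, sorted by total time:
- item 1+item 2+item 4: time 32, value 116
- item 1+item 2+item 3+item 4: time 39, value 134
Minimum time: 32 min.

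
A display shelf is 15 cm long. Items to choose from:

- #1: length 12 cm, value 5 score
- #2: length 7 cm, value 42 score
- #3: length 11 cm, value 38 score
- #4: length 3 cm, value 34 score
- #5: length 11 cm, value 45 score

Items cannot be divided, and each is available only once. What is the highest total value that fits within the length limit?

Check high-value combinations within 15 cm:
- #4+#5: length 3+11=14, value 34+45=79
- #2+#4: length 7+3=10, value 42+34=76
- #3+#4: length 11+3=14, value 38+34=72
- #5: length 11, value 45
Best: 79 score.

79 score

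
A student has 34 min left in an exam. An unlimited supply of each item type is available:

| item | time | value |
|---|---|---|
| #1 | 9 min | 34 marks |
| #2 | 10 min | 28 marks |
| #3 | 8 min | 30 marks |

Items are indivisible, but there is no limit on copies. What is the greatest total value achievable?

128 marks

Best value-per-unit is #1 at 34/9; filling with it alone gives 3×34 = 102.
Optimal mix: 2×#1 + 2×#3 → time 34, value 128.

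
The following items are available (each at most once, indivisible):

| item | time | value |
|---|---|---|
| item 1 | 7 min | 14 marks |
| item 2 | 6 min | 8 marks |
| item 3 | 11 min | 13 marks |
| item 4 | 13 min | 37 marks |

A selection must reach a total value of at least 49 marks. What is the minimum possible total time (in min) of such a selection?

Subsets with value ≥ 49, sorted by total time:
- item 1+item 4: time 20, value 51
- item 3+item 4: time 24, value 50
- item 1+item 2+item 4: time 26, value 59
Minimum time: 20 min.

20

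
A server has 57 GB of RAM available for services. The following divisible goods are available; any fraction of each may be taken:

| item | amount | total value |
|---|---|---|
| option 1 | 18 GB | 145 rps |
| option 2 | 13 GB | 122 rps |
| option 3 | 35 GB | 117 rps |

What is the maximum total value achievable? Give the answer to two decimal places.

Take in order of value per unit:
- option 2 (122/13 per unit): all 13 → value 122, running total 122.00
- option 1 (145/18 per unit): all 18 → value 145, running total 267.00
- option 3 (117/35 per unit): 26 of 35 → value 26×117/35 = 86.9143, running total 353.91
Total 353.91.

353.91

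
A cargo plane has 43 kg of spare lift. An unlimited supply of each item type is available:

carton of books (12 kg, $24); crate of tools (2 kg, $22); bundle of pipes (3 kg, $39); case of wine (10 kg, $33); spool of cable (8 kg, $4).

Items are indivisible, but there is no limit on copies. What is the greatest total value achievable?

$551

Best value-per-unit is bundle of pipes at 39/3; filling with it alone gives 14×39 = 546.
Optimal mix: 2×crate of tools + 13×bundle of pipes → weight 43, value 551.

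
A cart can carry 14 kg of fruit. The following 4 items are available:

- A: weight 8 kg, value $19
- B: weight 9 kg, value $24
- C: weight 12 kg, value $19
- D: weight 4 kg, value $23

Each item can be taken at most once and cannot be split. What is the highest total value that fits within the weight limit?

Check high-value combinations within 14 kg:
- B+D: weight 9+4=13, value 24+23=47
- A+D: weight 8+4=12, value 19+23=42
- B: weight 9, value 24
- D: weight 4, value 23
Best: $47.

$47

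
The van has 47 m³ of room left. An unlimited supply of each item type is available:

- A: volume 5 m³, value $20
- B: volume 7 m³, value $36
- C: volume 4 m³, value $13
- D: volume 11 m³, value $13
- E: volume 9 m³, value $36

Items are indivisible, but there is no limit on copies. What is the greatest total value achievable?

Best value-per-unit is B at 36/7; filling with it alone gives 6×36 = 216.
Optimal mix: 1×A + 6×B → volume 47, value 236.

$236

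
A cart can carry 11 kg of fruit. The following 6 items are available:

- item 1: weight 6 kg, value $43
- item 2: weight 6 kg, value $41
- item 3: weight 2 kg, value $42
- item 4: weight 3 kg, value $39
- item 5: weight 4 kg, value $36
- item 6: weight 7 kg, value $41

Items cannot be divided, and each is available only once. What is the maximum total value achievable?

$124

This is a 0/1 knapsack; check combinations near the capacity.
- item 1+item 3+item 4: weight 6+2+3=11, value 43+42+39=124
- item 2+item 3+item 4: weight 6+2+3=11, value 41+42+39=122
- item 3+item 4+item 5: weight 2+3+4=9, value 42+39+36=117
Best: $124.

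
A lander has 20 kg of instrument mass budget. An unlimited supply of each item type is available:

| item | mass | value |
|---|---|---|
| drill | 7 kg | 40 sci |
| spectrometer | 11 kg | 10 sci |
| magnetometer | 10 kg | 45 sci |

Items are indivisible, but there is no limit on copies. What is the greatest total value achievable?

90 sci

Best value-per-unit is drill at 40/7; filling with it alone gives 2×40 = 80.
Optimal mix: 2×magnetometer → mass 20, value 90.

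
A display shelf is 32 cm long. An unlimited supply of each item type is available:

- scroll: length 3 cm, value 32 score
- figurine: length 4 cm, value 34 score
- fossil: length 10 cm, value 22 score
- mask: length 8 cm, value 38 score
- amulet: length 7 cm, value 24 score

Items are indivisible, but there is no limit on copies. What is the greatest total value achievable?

324 score

Best value-per-unit is scroll at 32/3; filling with it alone gives 10×32 = 320.
Optimal mix: 8×scroll + 2×figurine → length 32, value 324.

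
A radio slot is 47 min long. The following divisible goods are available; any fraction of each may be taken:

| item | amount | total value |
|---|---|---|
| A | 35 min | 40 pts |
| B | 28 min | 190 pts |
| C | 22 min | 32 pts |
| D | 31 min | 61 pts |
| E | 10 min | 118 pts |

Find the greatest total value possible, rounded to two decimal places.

Take in order of value per unit:
- E (118/10 per unit): all 10 → value 118, running total 118.00
- B (190/28 per unit): all 28 → value 190, running total 308.00
- D (61/31 per unit): 9 of 31 → value 9×61/31 = 17.7097, running total 325.71
Total 325.71.

325.71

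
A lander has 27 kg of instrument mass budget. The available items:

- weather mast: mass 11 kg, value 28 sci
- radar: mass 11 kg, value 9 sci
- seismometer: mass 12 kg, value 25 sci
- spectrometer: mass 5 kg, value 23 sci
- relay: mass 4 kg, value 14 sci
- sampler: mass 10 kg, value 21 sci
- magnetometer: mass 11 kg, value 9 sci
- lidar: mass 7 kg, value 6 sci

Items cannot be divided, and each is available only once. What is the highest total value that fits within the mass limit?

This is a 0/1 knapsack; check combinations near the capacity.
- weather mast+spectrometer+sampler: mass 11+5+10=26, value 28+23+21=72
- weather mast+spectrometer+relay+lidar: mass 11+5+4+7=27, value 28+23+14+6=71
- seismometer+spectrometer+sampler: mass 12+5+10=27, value 25+23+21=69
Best: 72 sci.

72 sci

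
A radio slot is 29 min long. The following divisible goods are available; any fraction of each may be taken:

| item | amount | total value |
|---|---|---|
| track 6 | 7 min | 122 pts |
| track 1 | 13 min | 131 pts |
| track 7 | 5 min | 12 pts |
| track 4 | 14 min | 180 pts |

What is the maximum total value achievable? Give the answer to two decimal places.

382.62

Take in order of value per unit:
- track 6 (122/7 per unit): all 7 → value 122, running total 122.00
- track 4 (180/14 per unit): all 14 → value 180, running total 302.00
- track 1 (131/13 per unit): 8 of 13 → value 8×131/13 = 80.6154, running total 382.62
Total 382.62.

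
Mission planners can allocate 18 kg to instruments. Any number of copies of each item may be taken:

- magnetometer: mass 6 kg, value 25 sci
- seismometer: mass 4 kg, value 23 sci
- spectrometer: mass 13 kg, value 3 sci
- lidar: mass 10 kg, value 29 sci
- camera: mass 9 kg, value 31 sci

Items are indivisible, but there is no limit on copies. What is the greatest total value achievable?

94 sci

Best value-per-unit is seismometer at 23/4; filling with it alone gives 4×23 = 92.
Optimal mix: 1×magnetometer + 3×seismometer → mass 18, value 94.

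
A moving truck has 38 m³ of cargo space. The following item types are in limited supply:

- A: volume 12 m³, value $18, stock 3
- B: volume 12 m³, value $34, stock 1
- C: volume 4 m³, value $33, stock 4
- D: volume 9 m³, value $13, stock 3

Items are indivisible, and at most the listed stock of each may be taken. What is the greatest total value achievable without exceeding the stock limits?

$179

Top feasible selections:
- 1×B + 4×C + 1×D: volume 37, value 179
- 1×B + 4×C: volume 28, value 166
Best: $179.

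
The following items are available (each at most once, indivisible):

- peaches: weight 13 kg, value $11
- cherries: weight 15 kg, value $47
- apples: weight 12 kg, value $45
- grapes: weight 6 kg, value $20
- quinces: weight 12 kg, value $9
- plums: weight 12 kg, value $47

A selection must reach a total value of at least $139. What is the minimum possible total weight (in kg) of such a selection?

Subsets with value ≥ 139, sorted by total weight:
- cherries+apples+plums: weight 39, value 139
- cherries+apples+grapes+plums: weight 45, value 159
Minimum weight: 39 kg.

39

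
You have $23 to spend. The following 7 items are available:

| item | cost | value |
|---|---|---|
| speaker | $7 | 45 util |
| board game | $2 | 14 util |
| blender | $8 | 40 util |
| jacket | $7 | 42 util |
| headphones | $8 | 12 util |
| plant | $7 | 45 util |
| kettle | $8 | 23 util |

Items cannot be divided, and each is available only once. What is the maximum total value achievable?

146 util

Check high-value combinations within $23:
- speaker+board game+jacket+plant: cost 7+2+7+7=23, value 45+14+42+45=146
- speaker+jacket+plant: cost 7+7+7=21, value 45+42+45=132
- speaker+blender+plant: cost 7+8+7=22, value 45+40+45=130
- speaker+blender+jacket: cost 7+8+7=22, value 45+40+42=127
- blender+jacket+plant: cost 8+7+7=22, value 40+42+45=127
Best: 146 util.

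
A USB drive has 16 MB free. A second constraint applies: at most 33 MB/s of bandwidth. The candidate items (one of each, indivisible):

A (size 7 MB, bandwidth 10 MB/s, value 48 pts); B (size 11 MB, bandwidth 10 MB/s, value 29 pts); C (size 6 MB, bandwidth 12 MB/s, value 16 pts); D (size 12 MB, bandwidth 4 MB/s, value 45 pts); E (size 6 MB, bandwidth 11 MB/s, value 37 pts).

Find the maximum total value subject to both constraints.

85 pts

Feasible sets respecting both limits:
- A+E: size 13, bandwidth 21, value 85
- A+C: size 13, bandwidth 22, value 64
- C+E: size 12, bandwidth 23, value 53
Best: 85 pts.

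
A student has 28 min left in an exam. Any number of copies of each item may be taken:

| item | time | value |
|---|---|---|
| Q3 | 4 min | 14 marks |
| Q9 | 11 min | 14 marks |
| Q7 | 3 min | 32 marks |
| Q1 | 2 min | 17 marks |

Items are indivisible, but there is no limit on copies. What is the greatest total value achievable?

Best value-per-unit is Q7 at 32/3; filling with it alone gives 9×32 = 288.
Optimal mix: 8×Q7 + 2×Q1 → time 28, value 290.

290 marks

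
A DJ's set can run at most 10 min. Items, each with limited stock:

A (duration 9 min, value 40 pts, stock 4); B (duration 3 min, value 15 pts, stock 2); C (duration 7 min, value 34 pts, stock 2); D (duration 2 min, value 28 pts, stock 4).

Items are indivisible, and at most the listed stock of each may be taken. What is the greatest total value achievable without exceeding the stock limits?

Top feasible selections:
- 4×D: duration 8, value 112
- 1×B + 3×D: duration 9, value 99
- 2×B + 2×D: duration 10, value 86
Best: 112 pts.

112 pts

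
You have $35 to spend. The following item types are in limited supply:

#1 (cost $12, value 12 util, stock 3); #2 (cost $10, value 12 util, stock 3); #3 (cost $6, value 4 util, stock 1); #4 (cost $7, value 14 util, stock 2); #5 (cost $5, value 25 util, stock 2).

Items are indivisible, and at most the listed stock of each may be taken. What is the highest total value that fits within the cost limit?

Best selections within cost 35 and stock limits:
- 1×#2 + 2×#4 + 2×#5: cost 34, value 90
- 1×#3 + 2×#4 + 2×#5: cost 30, value 82
- 1×#2 + 1×#3 + 1×#4 + 2×#5: cost 33, value 80
Best: 90 util.

90 util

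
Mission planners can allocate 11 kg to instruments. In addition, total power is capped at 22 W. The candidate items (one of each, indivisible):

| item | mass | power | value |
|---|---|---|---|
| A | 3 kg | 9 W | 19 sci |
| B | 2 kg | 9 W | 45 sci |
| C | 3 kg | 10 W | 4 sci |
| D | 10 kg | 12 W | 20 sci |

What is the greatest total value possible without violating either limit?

Feasible sets respecting both limits:
- A+B: mass 5, power 18, value 64
- B+C: mass 5, power 19, value 49
- B: mass 2, power 9, value 45
Best: 64 sci.

64 sci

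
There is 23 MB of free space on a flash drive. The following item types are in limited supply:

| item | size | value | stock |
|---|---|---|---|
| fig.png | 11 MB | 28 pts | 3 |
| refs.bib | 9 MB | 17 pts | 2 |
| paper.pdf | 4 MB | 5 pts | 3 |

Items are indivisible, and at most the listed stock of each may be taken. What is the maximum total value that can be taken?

Top feasible selections:
- 2×fig.png: size 22, value 56
- 1×fig.png + 1×refs.bib: size 20, value 45
- 1×fig.png + 3×paper.pdf: size 23, value 43
Best: 56 pts.

56 pts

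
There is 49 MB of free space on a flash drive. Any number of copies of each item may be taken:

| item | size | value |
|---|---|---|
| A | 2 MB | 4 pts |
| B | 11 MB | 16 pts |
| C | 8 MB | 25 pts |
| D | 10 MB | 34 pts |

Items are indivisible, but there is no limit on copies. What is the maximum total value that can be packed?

Best value-per-unit is D at 34/10; filling with it alone gives 4×34 = 136.
Optimal mix: 1×C + 4×D → size 48, value 161.

161 pts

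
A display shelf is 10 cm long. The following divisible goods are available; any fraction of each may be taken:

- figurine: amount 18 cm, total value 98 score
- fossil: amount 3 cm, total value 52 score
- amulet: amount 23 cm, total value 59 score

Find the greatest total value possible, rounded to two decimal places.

90.11

Take in order of value per unit:
- fossil (52/3 per unit): all 3 → value 52, running total 52.00
- figurine (98/18 per unit): 7 of 18 → value 7×98/18 = 38.1111, running total 90.11
Total 90.11.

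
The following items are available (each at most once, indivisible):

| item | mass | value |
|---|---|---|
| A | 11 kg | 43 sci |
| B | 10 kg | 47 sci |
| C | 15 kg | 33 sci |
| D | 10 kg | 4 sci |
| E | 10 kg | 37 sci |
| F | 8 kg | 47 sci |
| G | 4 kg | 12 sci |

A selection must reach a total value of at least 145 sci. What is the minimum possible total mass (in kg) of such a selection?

Subsets with value ≥ 145, sorted by total mass:
- A+B+F+G: mass 33, value 149
- A+B+E+F: mass 39, value 174
Minimum mass: 33 kg.

33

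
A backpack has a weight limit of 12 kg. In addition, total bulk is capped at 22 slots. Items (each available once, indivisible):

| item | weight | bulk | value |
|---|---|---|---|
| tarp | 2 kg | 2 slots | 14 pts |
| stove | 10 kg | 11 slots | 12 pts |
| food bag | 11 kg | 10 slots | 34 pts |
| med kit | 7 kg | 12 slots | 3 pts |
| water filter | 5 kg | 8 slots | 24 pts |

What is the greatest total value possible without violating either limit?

38 pts

Feasible sets respecting both limits:
- tarp+water filter: weight 7, bulk 10, value 38
- food bag: weight 11, bulk 10, value 34
- med kit+water filter: weight 12, bulk 20, value 27
Best: 38 pts.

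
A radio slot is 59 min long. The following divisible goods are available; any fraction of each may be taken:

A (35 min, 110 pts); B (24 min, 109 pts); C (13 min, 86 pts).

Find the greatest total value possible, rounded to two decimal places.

264.14

Take in order of value per unit:
- C (86/13 per unit): all 13 → value 86, running total 86.00
- B (109/24 per unit): all 24 → value 109, running total 195.00
- A (110/35 per unit): 22 of 35 → value 22×110/35 = 69.1429, running total 264.14
Total 264.14.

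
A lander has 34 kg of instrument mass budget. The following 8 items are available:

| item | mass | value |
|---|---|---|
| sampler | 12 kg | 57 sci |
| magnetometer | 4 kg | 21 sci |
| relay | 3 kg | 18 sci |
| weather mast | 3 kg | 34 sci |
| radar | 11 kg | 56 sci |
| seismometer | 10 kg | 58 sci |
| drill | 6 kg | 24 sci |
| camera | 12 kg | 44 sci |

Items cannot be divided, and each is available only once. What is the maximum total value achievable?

193 sci

Check high-value combinations within 34 kg:
- magnetometer+weather mast+radar+seismometer+drill: mass 4+3+11+10+6=34, value 21+34+56+58+24=193
- sampler+relay+weather mast+seismometer+drill: mass 12+3+3+10+6=34, value 57+18+34+58+24=191
- relay+weather mast+radar+seismometer+drill: mass 3+3+11+10+6=33, value 18+34+56+58+24=190
- sampler+magnetometer+relay+weather mast+seismometer: mass 12+4+3+3+10=32, value 57+21+18+34+58=188
Best: 193 sci.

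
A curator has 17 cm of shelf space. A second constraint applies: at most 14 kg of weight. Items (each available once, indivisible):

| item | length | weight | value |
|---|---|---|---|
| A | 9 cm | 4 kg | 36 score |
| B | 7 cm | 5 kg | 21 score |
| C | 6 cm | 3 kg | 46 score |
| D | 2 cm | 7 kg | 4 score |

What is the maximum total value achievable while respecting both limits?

Feasible sets respecting both limits:
- A+C+D: length 17, weight 14, value 86
- A+C: length 15, weight 7, value 82
- B+C: length 13, weight 8, value 67
Best: 86 score.

86 score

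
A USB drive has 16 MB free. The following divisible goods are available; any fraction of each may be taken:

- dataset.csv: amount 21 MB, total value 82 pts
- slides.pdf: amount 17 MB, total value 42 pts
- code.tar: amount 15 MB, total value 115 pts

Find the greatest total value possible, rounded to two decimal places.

Take in order of value per unit:
- code.tar (115/15 per unit): all 15 → value 115, running total 115.00
- dataset.csv (82/21 per unit): 1 of 21 → value 1×82/21 = 3.9048, running total 118.90
Total 118.90.

118.90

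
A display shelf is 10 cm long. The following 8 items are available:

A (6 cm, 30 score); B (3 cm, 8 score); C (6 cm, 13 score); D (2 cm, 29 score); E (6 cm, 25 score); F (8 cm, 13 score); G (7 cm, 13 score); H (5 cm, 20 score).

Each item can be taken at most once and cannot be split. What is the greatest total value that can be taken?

59 score

Check high-value combinations within 10 cm:
- A+D: length 6+2=8, value 30+29=59
- B+D+H: length 3+2+5=10, value 8+29+20=57
- D+E: length 2+6=8, value 29+25=54
- D+H: length 2+5=7, value 29+20=49
Best: 59 score.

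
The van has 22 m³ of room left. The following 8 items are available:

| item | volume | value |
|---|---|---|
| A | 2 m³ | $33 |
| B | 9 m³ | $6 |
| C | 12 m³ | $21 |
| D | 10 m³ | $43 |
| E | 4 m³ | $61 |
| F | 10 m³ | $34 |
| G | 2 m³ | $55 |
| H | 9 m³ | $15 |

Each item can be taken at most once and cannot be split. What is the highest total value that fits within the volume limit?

$192

This is a 0/1 knapsack; check combinations near the capacity.
- A+D+E+G: volume 2+10+4+2=18, value 33+43+61+55=192
- A+E+F+G: volume 2+4+10+2=18, value 33+61+34+55=183
- A+C+E+G: volume 2+12+4+2=20, value 33+21+61+55=170
- A+E+G+H: volume 2+4+2+9=17, value 33+61+55+15=164
Best: $192.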